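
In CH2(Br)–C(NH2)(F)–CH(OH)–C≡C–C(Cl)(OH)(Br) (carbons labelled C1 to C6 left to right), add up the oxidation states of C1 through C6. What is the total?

+4

Assign +1 per bond to O/N/halogen, −1 per bond to H or an electropositive element, and 0 per bond to carbon. Tallying each carbon:
C1: 1C, 2H, 1Br → 0 − 2 + 1 = -1
C2: 2C, 1N, 1F → 0 + 1 + 1 = +2
C3: 2C, 1H, 1O → 0 − 1 + 1 = 0
C4: 4C → 0 = 0
C5: 4C → 0 = 0
C6: 1C, 1O, 1Cl, 1Br → 0 + 1 + 1 + 1 = +3
Sum = -1 + 2 + 0 + 0 + 0 + 3 = +4.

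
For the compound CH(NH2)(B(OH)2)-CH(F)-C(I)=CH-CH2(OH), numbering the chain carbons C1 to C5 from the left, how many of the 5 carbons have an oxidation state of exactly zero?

1

Tallying each carbon's bonds:
C1: 1C, 1H, 1N, 1B → 0 − 1 + 1 − 1 = -1
C2: 2C, 1H, 1F → 0 − 1 + 1 = 0
C3: 3C, 1I → 0 + 1 = +1
C4: 3C, 1H → 0 − 1 = -1
C5: 1C, 2H, 1O → 0 − 2 + 1 = -1
1 carbon (C2) meets the condition.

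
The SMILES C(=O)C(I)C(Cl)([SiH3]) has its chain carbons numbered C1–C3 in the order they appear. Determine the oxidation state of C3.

C3 has one bond to C (0), one bond to H (-1), one bond to Cl (+1), one bond to Si (-1).
Oxidation state = 0 − 1 + 1 − 1 = -1.

-1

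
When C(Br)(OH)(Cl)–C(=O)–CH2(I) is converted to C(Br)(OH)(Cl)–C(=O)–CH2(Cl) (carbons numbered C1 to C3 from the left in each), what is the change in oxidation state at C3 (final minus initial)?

0

Before: C3 has 1 bond to C, 2 bonds to H, 1 bond to I → oxidation state -1.
After: C3 has 1 bond to C, 2 bonds to H, 1 bond to Cl → oxidation state -1.
Δ = -1 − (-1) = 0, so no net redox change at C3.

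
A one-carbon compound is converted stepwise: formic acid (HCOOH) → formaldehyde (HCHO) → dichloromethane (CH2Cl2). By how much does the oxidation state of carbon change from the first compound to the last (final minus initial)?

-2

Carbon oxidation states along the series — formic acid: +2, formaldehyde: 0, dichloromethane: 0.
Net change = 0 − (+2) = -2.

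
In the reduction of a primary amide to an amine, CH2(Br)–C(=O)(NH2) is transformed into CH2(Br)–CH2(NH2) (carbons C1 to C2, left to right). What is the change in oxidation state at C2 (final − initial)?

-4

Before: C2 has 1 bond to C, 2 bonds to O, 1 bond to N → oxidation state +3.
After: C2 has 1 bond to C, 2 bonds to H, 1 bond to N → oxidation state -1.
Δ = -1 − (+3) = -4, so this is a reduction at C2.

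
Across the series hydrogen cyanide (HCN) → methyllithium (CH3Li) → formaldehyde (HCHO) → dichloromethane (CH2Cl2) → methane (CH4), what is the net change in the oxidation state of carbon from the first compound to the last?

Carbon oxidation states along the series — hydrogen cyanide: +2, methyllithium: -4, formaldehyde: 0, dichloromethane: 0, methane: -4.
Net change = -4 − (+2) = -6.

-6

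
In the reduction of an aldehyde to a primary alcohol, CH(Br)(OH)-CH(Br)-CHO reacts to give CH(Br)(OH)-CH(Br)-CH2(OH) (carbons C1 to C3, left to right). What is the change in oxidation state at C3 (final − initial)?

Before: C3 has 1 bond to C, 1 bond to H, 2 bonds to O → oxidation state +1.
After: C3 has 1 bond to C, 2 bonds to H, 1 bond to O → oxidation state -1.
Δ = -1 − (+1) = -2, so this is a reduction at C3.

-2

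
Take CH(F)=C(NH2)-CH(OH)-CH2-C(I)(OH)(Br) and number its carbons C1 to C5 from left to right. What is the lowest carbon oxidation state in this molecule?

Count +1 for every bond to an atom more electronegative than carbon and −1 for every bond to one less electronegative; C–C bonds are 0. Tallying each carbon:
C1: 2C, 1H, 1F → 0 − 1 + 1 = 0
C2: 3C, 1N → 0 + 1 = +1
C3: 2C, 1H, 1O → 0 − 1 + 1 = 0
C4: 2C, 2H → 0 − 2 = -2
C5: 1C, 1O, 1Br, 1I → 0 + 1 + 1 + 1 = +3
The lowest value is -2.

-2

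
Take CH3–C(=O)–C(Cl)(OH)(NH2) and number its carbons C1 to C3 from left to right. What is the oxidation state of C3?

C3 has one bond to C (0), one bond to Cl (+1), one bond to O (+1), one bond to N (+1).
Oxidation state = 0 + 1 + 1 + 1 = +3.

+3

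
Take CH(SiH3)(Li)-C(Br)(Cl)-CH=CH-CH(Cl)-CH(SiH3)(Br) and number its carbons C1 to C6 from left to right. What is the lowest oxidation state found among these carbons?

Each bond to a more electronegative atom (O, N, halogen) counts +1, each bond to a less electronegative atom (H, metal, B, Si) counts −1, and each C–C bond counts 0. Tallying each carbon:
C1: 1C, 1H, 1Li, 1Si → 0 − 1 − 1 − 1 = -3
C2: 2C, 1Cl, 1Br → 0 + 1 + 1 = +2
C3: 3C, 1H → 0 − 1 = -1
C4: 3C, 1H → 0 − 1 = -1
C5: 2C, 1H, 1Cl → 0 − 1 + 1 = 0
C6: 1C, 1H, 1Br, 1Si → 0 − 1 + 1 − 1 = -1
The lowest value is -3.

-3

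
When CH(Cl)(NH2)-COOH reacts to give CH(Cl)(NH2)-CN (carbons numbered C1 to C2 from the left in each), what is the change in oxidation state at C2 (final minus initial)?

Before: C2 has 1 bond to C, 3 bonds to O → oxidation state +3.
After: C2 has 1 bond to C, 3 bonds to N → oxidation state +3.
Δ = +3 − (+3) = 0, so no net redox change at C2.

0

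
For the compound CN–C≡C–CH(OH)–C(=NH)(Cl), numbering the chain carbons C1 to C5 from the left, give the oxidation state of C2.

0

Bonds to more-electronegative neighbours contribute +1 each, bonds to H or metals contribute −1 each, and C–C bonds contribute 0.
C2 has one bond to C (0), a triple bond to C (3×0 = 0).
Oxidation state = 0 + 0 = 0.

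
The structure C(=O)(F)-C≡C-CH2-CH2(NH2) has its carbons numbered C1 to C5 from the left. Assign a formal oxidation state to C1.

+3

C1 has one bond to C (0), a double bond to O (2×+1 = +2), one bond to F (+1).
Oxidation state = 0 + 2 + 1 = +3.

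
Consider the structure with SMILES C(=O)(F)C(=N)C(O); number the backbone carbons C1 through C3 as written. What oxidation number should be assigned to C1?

+3

C1 has one bond to C (0), a double bond to O (2×+1 = +2), one bond to F (+1).
Oxidation state = 0 + 2 + 1 = +3.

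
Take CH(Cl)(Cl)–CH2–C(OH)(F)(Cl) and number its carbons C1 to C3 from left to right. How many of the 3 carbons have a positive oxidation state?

Count +1 for every bond to an atom more electronegative than carbon and −1 for every bond to one less electronegative; C–C bonds are 0. Tallying each carbon:
C1: 1C, 1H, 2Cl → 0 − 1 + 2 = +1
C2: 2C, 2H → 0 − 2 = -2
C3: 1C, 1O, 1F, 1Cl → 0 + 1 + 1 + 1 = +3
2 carbons (C1, C3) meet the condition.

2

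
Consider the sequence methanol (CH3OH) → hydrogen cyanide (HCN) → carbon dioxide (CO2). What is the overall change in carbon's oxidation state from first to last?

+6

Carbon oxidation states along the series — methanol: -2, hydrogen cyanide: +2, carbon dioxide: +4.
Net change = +4 − (-2) = +6.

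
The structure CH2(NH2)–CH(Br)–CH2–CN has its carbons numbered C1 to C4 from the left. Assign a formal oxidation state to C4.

Assign +1 per bond to O/N/halogen, −1 per bond to H or an electropositive element, and 0 per bond to carbon.
C4 has one bond to C (0), a triple bond to N (3×+1 = +3).
Oxidation state = 0 + 3 = +3.

+3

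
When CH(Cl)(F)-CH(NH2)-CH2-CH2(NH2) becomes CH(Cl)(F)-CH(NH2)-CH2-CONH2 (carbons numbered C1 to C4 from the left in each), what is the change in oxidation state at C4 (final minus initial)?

+4

Before: C4 has 1 bond to C, 2 bonds to H, 1 bond to N → oxidation state -1.
After: C4 has 1 bond to C, 2 bonds to O, 1 bond to N → oxidation state +3.
Δ = +3 − (-1) = +4, so this is an oxidation at C4.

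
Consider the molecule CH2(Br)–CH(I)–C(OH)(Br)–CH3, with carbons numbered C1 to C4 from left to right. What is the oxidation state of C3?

C3 has one bond to C (0), one bond to C (0), one bond to O (+1), one bond to Br (+1).
Oxidation state = 0 + 0 + 1 + 1 = +2.

+2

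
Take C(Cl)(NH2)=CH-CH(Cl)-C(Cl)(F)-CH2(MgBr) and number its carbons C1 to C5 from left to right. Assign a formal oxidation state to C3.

0

Bonds to more-electronegative neighbours contribute +1 each, bonds to H or metals contribute −1 each, and C–C bonds contribute 0.
C3 has one bond to C (0), one bond to C (0), one bond to Cl (+1), one bond to H (-1).
Oxidation state = 0 + 0 + 1 − 1 = 0.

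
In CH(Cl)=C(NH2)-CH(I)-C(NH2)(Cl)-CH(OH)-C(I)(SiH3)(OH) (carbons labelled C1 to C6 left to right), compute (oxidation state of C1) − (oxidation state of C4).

-2

C1: 2C, 1H, 1Cl → 0 − 1 + 1 = 0
C4: 2C, 1N, 1Cl → 0 + 1 + 1 = +2
Difference: 0 − (+2) = -2.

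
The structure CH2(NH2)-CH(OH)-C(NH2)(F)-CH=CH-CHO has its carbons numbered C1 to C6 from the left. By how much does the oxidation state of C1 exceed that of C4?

C1: 1C, 2H, 1N → 0 − 2 + 1 = -1
C4: 3C, 1H → 0 − 1 = -1
Difference: -1 − (-1) = 0.

0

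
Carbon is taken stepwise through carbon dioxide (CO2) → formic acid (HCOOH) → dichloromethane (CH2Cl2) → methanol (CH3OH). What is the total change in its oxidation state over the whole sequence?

-6

Carbon oxidation states along the series — carbon dioxide: +4, formic acid: +2, dichloromethane: 0, methanol: -2.
Net change = -2 − (+4) = -6.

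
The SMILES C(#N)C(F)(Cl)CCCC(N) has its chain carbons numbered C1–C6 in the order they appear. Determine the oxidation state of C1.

Each bond to a more electronegative atom (O, N, halogen) counts +1, each bond to a less electronegative atom (H, metal, B, Si) counts −1, and each C–C bond counts 0.
C1 has one bond to C (0), a triple bond to N (3×+1 = +3).
Oxidation state = 0 + 3 = +3.

+3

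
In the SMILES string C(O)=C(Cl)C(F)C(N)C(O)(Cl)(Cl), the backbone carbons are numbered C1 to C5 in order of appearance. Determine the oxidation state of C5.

+3

Each bond to a more electronegative atom (O, N, halogen) counts +1, each bond to a less electronegative atom (H, metal, B, Si) counts −1, and each C–C bond counts 0.
C5 has one bond to C (0), one bond to O (+1), one bond to Cl (+1), one bond to Cl (+1).
Oxidation state = 0 + 1 + 1 + 1 = +3.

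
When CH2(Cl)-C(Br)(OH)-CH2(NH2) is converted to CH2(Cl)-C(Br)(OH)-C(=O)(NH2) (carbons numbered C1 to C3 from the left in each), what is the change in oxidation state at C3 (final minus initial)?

+4

Before: C3 has 1 bond to C, 2 bonds to H, 1 bond to N → oxidation state -1.
After: C3 has 1 bond to C, 2 bonds to O, 1 bond to N → oxidation state +3.
Δ = +3 − (-1) = +4, so this is an oxidation at C3.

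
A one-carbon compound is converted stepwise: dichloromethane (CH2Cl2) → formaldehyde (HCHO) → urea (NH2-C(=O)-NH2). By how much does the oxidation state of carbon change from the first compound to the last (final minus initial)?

Carbon oxidation states along the series — dichloromethane: 0, formaldehyde: 0, urea: +4.
Net change = +4 − (0) = +4.

+4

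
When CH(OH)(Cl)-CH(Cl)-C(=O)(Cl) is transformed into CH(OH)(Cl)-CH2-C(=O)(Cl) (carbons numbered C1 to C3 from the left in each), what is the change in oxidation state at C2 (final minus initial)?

Before: C2 has 2 bonds to C, 1 bond to H, 1 bond to Cl → oxidation state 0.
After: C2 has 2 bonds to C, 2 bonds to H → oxidation state -2.
Δ = -2 − (0) = -2, so this is a reduction at C2.

-2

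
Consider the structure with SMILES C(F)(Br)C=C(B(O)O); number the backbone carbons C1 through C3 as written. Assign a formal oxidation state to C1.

+1

Assign +1 per bond to O/N/halogen, −1 per bond to H or an electropositive element, and 0 per bond to carbon.
C1 has one bond to C (0), one bond to F (+1), one bond to Br (+1), one bond to H (-1).
Oxidation state = 0 + 1 + 1 − 1 = +1.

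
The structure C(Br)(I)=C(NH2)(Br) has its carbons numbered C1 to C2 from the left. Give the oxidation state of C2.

+2

Count +1 for every bond to an atom more electronegative than carbon and −1 for every bond to one less electronegative; C–C bonds are 0.
C2 has a double bond to C (2×0 = 0), one bond to N (+1), one bond to Br (+1).
Oxidation state = 0 + 1 + 1 = +2.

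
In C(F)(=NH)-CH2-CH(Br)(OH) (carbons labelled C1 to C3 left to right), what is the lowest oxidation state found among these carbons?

-2

Count +1 for every bond to an atom more electronegative than carbon and −1 for every bond to one less electronegative; C–C bonds are 0. Tallying each carbon:
C1: 1C, 2N, 1F → 0 + 2 + 1 = +3
C2: 2C, 2H → 0 − 2 = -2
C3: 1C, 1H, 1O, 1Br → 0 − 1 + 1 + 1 = +1
The lowest value is -2.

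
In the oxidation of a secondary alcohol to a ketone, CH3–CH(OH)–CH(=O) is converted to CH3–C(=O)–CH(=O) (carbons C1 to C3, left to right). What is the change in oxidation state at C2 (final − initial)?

Before: C2 has 2 bonds to C, 1 bond to H, 1 bond to O → oxidation state 0.
After: C2 has 2 bonds to C, 2 bonds to O → oxidation state +2.
Δ = +2 − (0) = +2, so this is an oxidation at C2.

+2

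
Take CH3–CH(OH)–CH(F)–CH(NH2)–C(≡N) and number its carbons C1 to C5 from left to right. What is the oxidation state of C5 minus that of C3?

+3

C5: 1C, 3N → 0 + 3 = +3
C3: 2C, 1H, 1F → 0 − 1 + 1 = 0
Difference: +3 − (0) = +3.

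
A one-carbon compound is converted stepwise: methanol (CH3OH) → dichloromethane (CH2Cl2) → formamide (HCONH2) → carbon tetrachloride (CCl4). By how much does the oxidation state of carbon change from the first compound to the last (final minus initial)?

Carbon oxidation states along the series — methanol: -2, dichloromethane: 0, formamide: +2, carbon tetrachloride: +4.
Net change = +4 − (-2) = +6.

+6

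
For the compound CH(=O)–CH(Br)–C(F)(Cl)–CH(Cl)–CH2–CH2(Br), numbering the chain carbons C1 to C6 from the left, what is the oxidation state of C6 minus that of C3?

C6: 1C, 2H, 1Br → 0 − 2 + 1 = -1
C3: 2C, 1F, 1Cl → 0 + 1 + 1 = +2
Difference: -1 − (+2) = -3.

-3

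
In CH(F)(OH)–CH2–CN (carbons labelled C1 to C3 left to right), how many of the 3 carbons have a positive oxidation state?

Bonds to more-electronegative neighbours contribute +1 each, bonds to H or metals contribute −1 each, and C–C bonds contribute 0. Tallying each carbon:
C1: 1C, 1H, 1O, 1F → 0 − 1 + 1 + 1 = +1
C2: 2C, 2H → 0 − 2 = -2
C3: 1C, 3N → 0 + 3 = +3
2 carbons (C1, C3) meet the condition.

2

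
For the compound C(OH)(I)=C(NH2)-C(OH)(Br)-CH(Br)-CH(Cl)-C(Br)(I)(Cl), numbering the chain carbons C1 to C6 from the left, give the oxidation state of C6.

Assign +1 per bond to O/N/halogen, −1 per bond to H or an electropositive element, and 0 per bond to carbon.
C6 has one bond to C (0), one bond to Br (+1), one bond to I (+1), one bond to Cl (+1).
Oxidation state = 0 + 1 + 1 + 1 = +3.

+3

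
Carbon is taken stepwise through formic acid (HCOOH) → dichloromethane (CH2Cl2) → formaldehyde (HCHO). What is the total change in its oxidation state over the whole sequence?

Carbon oxidation states along the series — formic acid: +2, dichloromethane: 0, formaldehyde: 0.
Net change = 0 − (+2) = -2.

-2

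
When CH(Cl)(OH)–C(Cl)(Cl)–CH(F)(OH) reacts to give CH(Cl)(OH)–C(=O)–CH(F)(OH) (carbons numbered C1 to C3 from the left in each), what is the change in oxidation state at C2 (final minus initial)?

Before: C2 has 2 bonds to C, 2 bonds to Cl → oxidation state +2.
After: C2 has 2 bonds to C, 2 bonds to O → oxidation state +2.
Δ = +2 − (+2) = 0, so no net redox change at C2.

0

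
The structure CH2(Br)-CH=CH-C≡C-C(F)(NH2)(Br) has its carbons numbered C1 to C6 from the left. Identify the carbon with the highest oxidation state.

C6

Tallying each carbon's bonds:
C1: 1C, 2H, 1Br → 0 − 2 + 1 = -1
C2: 3C, 1H → 0 − 1 = -1
C3: 3C, 1H → 0 − 1 = -1
C4: 4C → 0 = 0
C5: 4C → 0 = 0
C6: 1C, 1N, 1F, 1Br → 0 + 1 + 1 + 1 = +3
The most oxidised carbon is C6 at +3.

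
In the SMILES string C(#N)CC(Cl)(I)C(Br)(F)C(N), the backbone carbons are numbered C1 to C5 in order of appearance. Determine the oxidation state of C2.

-2

Count +1 for every bond to an atom more electronegative than carbon and −1 for every bond to one less electronegative; C–C bonds are 0.
C2 has one bond to C (0), one bond to C (0), one bond to H (-1), one bond to H (-1).
Oxidation state = 0 + 0 − 1 − 1 = -2.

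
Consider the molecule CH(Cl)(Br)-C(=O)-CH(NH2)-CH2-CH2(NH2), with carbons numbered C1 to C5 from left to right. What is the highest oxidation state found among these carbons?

Tallying each carbon's bonds:
C1: 1C, 1H, 1Cl, 1Br → 0 − 1 + 1 + 1 = +1
C2: 2C, 2O → 0 + 2 = +2
C3: 2C, 1H, 1N → 0 − 1 + 1 = 0
C4: 2C, 2H → 0 − 2 = -2
C5: 1C, 2H, 1N → 0 − 2 + 1 = -1
The highest value is +2.

+2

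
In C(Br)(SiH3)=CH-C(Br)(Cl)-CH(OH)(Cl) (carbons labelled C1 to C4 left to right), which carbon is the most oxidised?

C3

Tallying each carbon's bonds:
C1: 2C, 1Br, 1Si → 0 + 1 − 1 = 0
C2: 3C, 1H → 0 − 1 = -1
C3: 2C, 1Cl, 1Br → 0 + 1 + 1 = +2
C4: 1C, 1H, 1O, 1Cl → 0 − 1 + 1 + 1 = +1
The most oxidised carbon is C3 at +2.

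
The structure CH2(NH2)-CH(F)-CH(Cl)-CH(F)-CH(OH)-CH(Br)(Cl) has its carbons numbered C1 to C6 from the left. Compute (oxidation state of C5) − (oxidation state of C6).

-1

C5: 2C, 1H, 1O → 0 − 1 + 1 = 0
C6: 1C, 1H, 1Cl, 1Br → 0 − 1 + 1 + 1 = +1
Difference: 0 − (+1) = -1.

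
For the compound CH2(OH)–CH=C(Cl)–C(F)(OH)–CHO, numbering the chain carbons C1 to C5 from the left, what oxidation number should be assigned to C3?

C3 has a double bond to C (2×0 = 0), one bond to C (0), one bond to Cl (+1).
Oxidation state = 0 + 0 + 1 = +1.

+1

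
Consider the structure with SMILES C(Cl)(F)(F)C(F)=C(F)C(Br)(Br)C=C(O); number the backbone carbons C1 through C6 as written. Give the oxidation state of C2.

+1

C2 has one bond to C (0), a double bond to C (2×0 = 0), one bond to F (+1).
Oxidation state = 0 + 0 + 1 = +1.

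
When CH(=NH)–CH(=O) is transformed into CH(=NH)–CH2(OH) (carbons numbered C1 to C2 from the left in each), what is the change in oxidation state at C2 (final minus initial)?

Before: C2 has 1 bond to C, 1 bond to H, 2 bonds to O → oxidation state +1.
After: C2 has 1 bond to C, 2 bonds to H, 1 bond to O → oxidation state -1.
Δ = -1 − (+1) = -2, so this is a reduction at C2.

-2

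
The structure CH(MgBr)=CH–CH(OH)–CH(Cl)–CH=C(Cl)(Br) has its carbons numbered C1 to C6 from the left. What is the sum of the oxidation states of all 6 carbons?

Tallying each carbon's bonds:
C1: 2C, 1H, 1Mg → 0 − 1 − 1 = -2
C2: 3C, 1H → 0 − 1 = -1
C3: 2C, 1H, 1O → 0 − 1 + 1 = 0
C4: 2C, 1H, 1Cl → 0 − 1 + 1 = 0
C5: 3C, 1H → 0 − 1 = -1
C6: 2C, 1Cl, 1Br → 0 + 1 + 1 = +2
Sum = -2 − 1 + 0 + 0 − 1 + 2 = -2.

-2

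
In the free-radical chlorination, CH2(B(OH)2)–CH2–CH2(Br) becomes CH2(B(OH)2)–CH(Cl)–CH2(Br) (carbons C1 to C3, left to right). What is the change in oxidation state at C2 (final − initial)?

+2

Before: C2 has 2 bonds to C, 2 bonds to H → oxidation state -2.
After: C2 has 2 bonds to C, 1 bond to H, 1 bond to Cl → oxidation state 0.
Δ = 0 − (-2) = +2, so this is an oxidation at C2.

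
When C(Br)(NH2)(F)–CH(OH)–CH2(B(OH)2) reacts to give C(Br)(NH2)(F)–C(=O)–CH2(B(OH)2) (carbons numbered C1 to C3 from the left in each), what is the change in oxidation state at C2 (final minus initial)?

+2

Before: C2 has 2 bonds to C, 1 bond to H, 1 bond to O → oxidation state 0.
After: C2 has 2 bonds to C, 2 bonds to O → oxidation state +2.
Δ = +2 − (0) = +2, so this is an oxidation at C2.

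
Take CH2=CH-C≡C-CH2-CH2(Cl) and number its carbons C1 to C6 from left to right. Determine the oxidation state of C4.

Bonds to more-electronegative neighbours contribute +1 each, bonds to H or metals contribute −1 each, and C–C bonds contribute 0.
C4 has a triple bond to C (3×0 = 0), one bond to C (0).
Oxidation state = 0 + 0 = 0.

0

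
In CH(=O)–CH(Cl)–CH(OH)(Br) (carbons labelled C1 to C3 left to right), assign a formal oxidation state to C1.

Count +1 for every bond to an atom more electronegative than carbon and −1 for every bond to one less electronegative; C–C bonds are 0.
C1 has one bond to C (0), a double bond to O (2×+1 = +2), one bond to H (-1).
Oxidation state = 0 + 2 − 1 = +1.

+1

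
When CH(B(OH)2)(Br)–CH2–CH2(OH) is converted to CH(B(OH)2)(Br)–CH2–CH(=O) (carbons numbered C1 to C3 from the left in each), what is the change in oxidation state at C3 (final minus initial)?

Before: C3 has 1 bond to C, 2 bonds to H, 1 bond to O → oxidation state -1.
After: C3 has 1 bond to C, 1 bond to H, 2 bonds to O → oxidation state +1.
Δ = +1 − (-1) = +2, so this is an oxidation at C3.

+2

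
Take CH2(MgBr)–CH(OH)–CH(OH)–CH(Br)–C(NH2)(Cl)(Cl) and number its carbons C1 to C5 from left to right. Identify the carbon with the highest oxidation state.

C5

Count +1 for every bond to an atom more electronegative than carbon and −1 for every bond to one less electronegative; C–C bonds are 0. Tallying each carbon:
C1: 1C, 2H, 1Mg → 0 − 2 − 1 = -3
C2: 2C, 1H, 1O → 0 − 1 + 1 = 0
C3: 2C, 1H, 1O → 0 − 1 + 1 = 0
C4: 2C, 1H, 1Br → 0 − 1 + 1 = 0
C5: 1C, 1N, 2Cl → 0 + 1 + 2 = +3
The most oxidised carbon is C5 at +3.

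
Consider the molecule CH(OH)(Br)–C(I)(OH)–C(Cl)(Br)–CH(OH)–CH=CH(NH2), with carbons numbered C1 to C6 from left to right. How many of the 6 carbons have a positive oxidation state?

3

Bonds to more-electronegative neighbours contribute +1 each, bonds to H or metals contribute −1 each, and C–C bonds contribute 0. Tallying each carbon:
C1: 1C, 1H, 1O, 1Br → 0 − 1 + 1 + 1 = +1
C2: 2C, 1O, 1I → 0 + 1 + 1 = +2
C3: 2C, 1Cl, 1Br → 0 + 1 + 1 = +2
C4: 2C, 1H, 1O → 0 − 1 + 1 = 0
C5: 3C, 1H → 0 − 1 = -1
C6: 2C, 1H, 1N → 0 − 1 + 1 = 0
3 carbons (C1, C2, C3) meet the condition.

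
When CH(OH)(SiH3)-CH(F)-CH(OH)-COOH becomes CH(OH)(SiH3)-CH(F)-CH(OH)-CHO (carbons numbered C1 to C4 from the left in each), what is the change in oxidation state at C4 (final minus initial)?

Before: C4 has 1 bond to C, 3 bonds to O → oxidation state +3.
After: C4 has 1 bond to C, 1 bond to H, 2 bonds to O → oxidation state +1.
Δ = +1 − (+3) = -2, so this is a reduction at C4.

-2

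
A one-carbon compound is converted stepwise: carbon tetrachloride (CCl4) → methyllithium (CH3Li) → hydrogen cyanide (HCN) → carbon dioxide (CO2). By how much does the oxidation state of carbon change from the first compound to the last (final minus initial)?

0

Carbon oxidation states along the series — carbon tetrachloride: +4, methyllithium: -4, hydrogen cyanide: +2, carbon dioxide: +4.
Net change = +4 − (+4) = 0.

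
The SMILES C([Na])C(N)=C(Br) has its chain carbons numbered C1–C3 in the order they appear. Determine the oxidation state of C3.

C3 has a double bond to C (2×0 = 0), one bond to H (-1), one bond to Br (+1).
Oxidation state = 0 − 1 + 1 = 0.

0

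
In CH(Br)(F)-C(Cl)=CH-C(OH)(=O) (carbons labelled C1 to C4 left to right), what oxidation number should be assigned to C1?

+1

C1 has one bond to C (0), one bond to Br (+1), one bond to H (-1), one bond to F (+1).
Oxidation state = 0 + 1 − 1 + 1 = +1.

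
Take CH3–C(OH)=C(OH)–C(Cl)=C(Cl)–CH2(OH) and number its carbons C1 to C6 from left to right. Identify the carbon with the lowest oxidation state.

C1

Each bond to a more electronegative atom (O, N, halogen) counts +1, each bond to a less electronegative atom (H, metal, B, Si) counts −1, and each C–C bond counts 0. Tallying each carbon:
C1: 1C, 3H → 0 − 3 = -3
C2: 3C, 1O → 0 + 1 = +1
C3: 3C, 1O → 0 + 1 = +1
C4: 3C, 1Cl → 0 + 1 = +1
C5: 3C, 1Cl → 0 + 1 = +1
C6: 1C, 2H, 1O → 0 − 2 + 1 = -1
The most reduced carbon is C1 at -3.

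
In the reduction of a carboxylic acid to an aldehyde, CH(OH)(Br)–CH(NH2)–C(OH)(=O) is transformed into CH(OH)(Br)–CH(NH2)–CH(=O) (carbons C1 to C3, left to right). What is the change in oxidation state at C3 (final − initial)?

-2

Before: C3 has 1 bond to C, 3 bonds to O → oxidation state +3.
After: C3 has 1 bond to C, 1 bond to H, 2 bonds to O → oxidation state +1.
Δ = +1 − (+3) = -2, so this is a reduction at C3.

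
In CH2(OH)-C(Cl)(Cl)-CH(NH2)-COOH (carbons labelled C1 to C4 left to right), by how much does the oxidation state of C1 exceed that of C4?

C1: 1C, 2H, 1O → 0 − 2 + 1 = -1
C4: 1C, 3O → 0 + 3 = +3
Difference: -1 − (+3) = -4.

-4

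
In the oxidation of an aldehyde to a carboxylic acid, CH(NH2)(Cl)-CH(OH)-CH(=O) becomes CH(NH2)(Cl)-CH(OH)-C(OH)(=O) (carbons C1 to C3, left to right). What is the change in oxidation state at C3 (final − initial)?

Before: C3 has 1 bond to C, 1 bond to H, 2 bonds to O → oxidation state +1.
After: C3 has 1 bond to C, 3 bonds to O → oxidation state +3.
Δ = +3 − (+1) = +2, so this is an oxidation at C3.

+2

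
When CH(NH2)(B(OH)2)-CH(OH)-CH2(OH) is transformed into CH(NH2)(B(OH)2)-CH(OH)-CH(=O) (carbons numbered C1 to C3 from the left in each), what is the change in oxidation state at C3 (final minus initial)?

Before: C3 has 1 bond to C, 2 bonds to H, 1 bond to O → oxidation state -1.
After: C3 has 1 bond to C, 1 bond to H, 2 bonds to O → oxidation state +1.
Δ = +1 − (-1) = +2, so this is an oxidation at C3.

+2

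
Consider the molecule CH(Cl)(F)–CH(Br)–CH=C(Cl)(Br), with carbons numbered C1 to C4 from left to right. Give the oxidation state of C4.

+2

Assign +1 per bond to O/N/halogen, −1 per bond to H or an electropositive element, and 0 per bond to carbon.
C4 has a double bond to C (2×0 = 0), one bond to Cl (+1), one bond to Br (+1).
Oxidation state = 0 + 1 + 1 = +2.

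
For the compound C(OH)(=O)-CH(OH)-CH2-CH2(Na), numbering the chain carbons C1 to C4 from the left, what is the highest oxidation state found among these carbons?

+3

Bonds to more-electronegative neighbours contribute +1 each, bonds to H or metals contribute −1 each, and C–C bonds contribute 0. Tallying each carbon:
C1: 1C, 3O → 0 + 3 = +3
C2: 2C, 1H, 1O → 0 − 1 + 1 = 0
C3: 2C, 2H → 0 − 2 = -2
C4: 1C, 2H, 1Na → 0 − 2 − 1 = -3
The highest value is +3.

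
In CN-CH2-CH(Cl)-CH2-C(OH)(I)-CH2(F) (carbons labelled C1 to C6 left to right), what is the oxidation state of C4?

-2

C4 has one bond to C (0), one bond to C (0), one bond to H (-1), one bond to H (-1).
Oxidation state = 0 + 0 − 1 − 1 = -2.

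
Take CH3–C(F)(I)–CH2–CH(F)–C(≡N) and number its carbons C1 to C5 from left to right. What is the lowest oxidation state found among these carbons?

-3

Tallying each carbon's bonds:
C1: 1C, 3H → 0 − 3 = -3
C2: 2C, 1F, 1I → 0 + 1 + 1 = +2
C3: 2C, 2H → 0 − 2 = -2
C4: 2C, 1H, 1F → 0 − 1 + 1 = 0
C5: 1C, 3N → 0 + 3 = +3
The lowest value is -3.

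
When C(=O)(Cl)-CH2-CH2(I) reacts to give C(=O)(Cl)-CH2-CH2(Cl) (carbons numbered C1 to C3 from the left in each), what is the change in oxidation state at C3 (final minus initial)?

0

Before: C3 has 1 bond to C, 2 bonds to H, 1 bond to I → oxidation state -1.
After: C3 has 1 bond to C, 2 bonds to H, 1 bond to Cl → oxidation state -1.
Δ = -1 − (-1) = 0, so no net redox change at C3.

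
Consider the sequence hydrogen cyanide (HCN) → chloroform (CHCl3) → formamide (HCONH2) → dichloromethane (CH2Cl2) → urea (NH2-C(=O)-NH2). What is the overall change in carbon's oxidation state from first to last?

Carbon oxidation states along the series — hydrogen cyanide: +2, chloroform: +2, formamide: +2, dichloromethane: 0, urea: +4.
Net change = +4 − (+2) = +2.

+2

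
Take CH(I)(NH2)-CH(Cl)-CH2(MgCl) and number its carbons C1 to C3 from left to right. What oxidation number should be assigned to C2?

Each bond to a more electronegative atom (O, N, halogen) counts +1, each bond to a less electronegative atom (H, metal, B, Si) counts −1, and each C–C bond counts 0.
C2 has one bond to C (0), one bond to C (0), one bond to Cl (+1), one bond to H (-1).
Oxidation state = 0 + 0 + 1 − 1 = 0.

0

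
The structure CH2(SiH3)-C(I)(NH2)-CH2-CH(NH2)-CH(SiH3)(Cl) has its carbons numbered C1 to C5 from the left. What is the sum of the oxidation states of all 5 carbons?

Count +1 for every bond to an atom more electronegative than carbon and −1 for every bond to one less electronegative; C–C bonds are 0. Tallying each carbon:
C1: 1C, 2H, 1Si → 0 − 2 − 1 = -3
C2: 2C, 1N, 1I → 0 + 1 + 1 = +2
C3: 2C, 2H → 0 − 2 = -2
C4: 2C, 1H, 1N → 0 − 1 + 1 = 0
C5: 1C, 1H, 1Cl, 1Si → 0 − 1 + 1 − 1 = -1
Sum = -3 + 2 − 2 + 0 − 1 = -4.

-4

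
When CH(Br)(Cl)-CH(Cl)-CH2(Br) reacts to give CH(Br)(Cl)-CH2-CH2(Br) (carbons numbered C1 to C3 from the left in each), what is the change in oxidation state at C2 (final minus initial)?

Before: C2 has 2 bonds to C, 1 bond to H, 1 bond to Cl → oxidation state 0.
After: C2 has 2 bonds to C, 2 bonds to H → oxidation state -2.
Δ = -2 − (0) = -2, so this is a reduction at C2.

-2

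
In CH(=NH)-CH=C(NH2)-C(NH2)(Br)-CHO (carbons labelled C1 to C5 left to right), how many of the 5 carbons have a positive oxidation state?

4

Tallying each carbon's bonds:
C1: 1C, 1H, 2N → 0 − 1 + 2 = +1
C2: 3C, 1H → 0 − 1 = -1
C3: 3C, 1N → 0 + 1 = +1
C4: 2C, 1N, 1Br → 0 + 1 + 1 = +2
C5: 1C, 1H, 2O → 0 − 1 + 2 = +1
4 carbons (C1, C3, C4, C5) meet the condition.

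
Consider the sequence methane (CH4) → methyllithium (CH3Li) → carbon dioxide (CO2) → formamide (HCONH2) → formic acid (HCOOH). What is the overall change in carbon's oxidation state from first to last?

+6

Carbon oxidation states along the series — methane: -4, methyllithium: -4, carbon dioxide: +4, formamide: +2, formic acid: +2.
Net change = +2 − (-4) = +6.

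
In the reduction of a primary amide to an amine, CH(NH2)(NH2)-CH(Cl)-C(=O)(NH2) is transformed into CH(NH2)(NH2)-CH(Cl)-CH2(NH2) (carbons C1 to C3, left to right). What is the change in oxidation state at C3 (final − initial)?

-4

Before: C3 has 1 bond to C, 2 bonds to O, 1 bond to N → oxidation state +3.
After: C3 has 1 bond to C, 2 bonds to H, 1 bond to N → oxidation state -1.
Δ = -1 − (+3) = -4, so this is a reduction at C3.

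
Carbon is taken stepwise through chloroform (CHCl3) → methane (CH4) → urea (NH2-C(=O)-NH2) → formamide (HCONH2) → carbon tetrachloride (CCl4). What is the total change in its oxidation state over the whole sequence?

Carbon oxidation states along the series — chloroform: +2, methane: -4, urea: +4, formamide: +2, carbon tetrachloride: +4.
Net change = +4 − (+2) = +2.

+2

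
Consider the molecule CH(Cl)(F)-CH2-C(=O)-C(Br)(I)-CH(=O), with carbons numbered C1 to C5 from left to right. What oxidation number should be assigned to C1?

+1

Assign +1 per bond to O/N/halogen, −1 per bond to H or an electropositive element, and 0 per bond to carbon.
C1 has one bond to C (0), one bond to Cl (+1), one bond to H (-1), one bond to F (+1).
Oxidation state = 0 + 1 − 1 + 1 = +1.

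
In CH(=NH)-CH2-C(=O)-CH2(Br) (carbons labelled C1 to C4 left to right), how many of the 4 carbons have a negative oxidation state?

Tallying each carbon's bonds:
C1: 1C, 1H, 2N → 0 − 1 + 2 = +1
C2: 2C, 2H → 0 − 2 = -2
C3: 2C, 2O → 0 + 2 = +2
C4: 1C, 2H, 1Br → 0 − 2 + 1 = -1
2 carbons (C2, C4) meet the condition.

2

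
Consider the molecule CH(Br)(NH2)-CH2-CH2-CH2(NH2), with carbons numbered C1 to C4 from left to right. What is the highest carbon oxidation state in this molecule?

+1

Count +1 for every bond to an atom more electronegative than carbon and −1 for every bond to one less electronegative; C–C bonds are 0. Tallying each carbon:
C1: 1C, 1H, 1N, 1Br → 0 − 1 + 1 + 1 = +1
C2: 2C, 2H → 0 − 2 = -2
C3: 2C, 2H → 0 − 2 = -2
C4: 1C, 2H, 1N → 0 − 2 + 1 = -1
The highest value is +1.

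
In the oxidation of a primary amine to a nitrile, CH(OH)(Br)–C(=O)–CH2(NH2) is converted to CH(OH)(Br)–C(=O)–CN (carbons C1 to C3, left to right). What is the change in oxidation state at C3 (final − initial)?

+4

Before: C3 has 1 bond to C, 2 bonds to H, 1 bond to N → oxidation state -1.
After: C3 has 1 bond to C, 3 bonds to N → oxidation state +3.
Δ = +3 − (-1) = +4, so this is an oxidation at C3.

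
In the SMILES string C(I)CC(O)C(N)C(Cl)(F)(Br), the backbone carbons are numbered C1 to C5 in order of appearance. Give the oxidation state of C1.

-1

Each bond to a more electronegative atom (O, N, halogen) counts +1, each bond to a less electronegative atom (H, metal, B, Si) counts −1, and each C–C bond counts 0.
C1 has one bond to C (0), one bond to I (+1), one bond to H (-1), one bond to H (-1).
Oxidation state = 0 + 1 − 1 − 1 = -1.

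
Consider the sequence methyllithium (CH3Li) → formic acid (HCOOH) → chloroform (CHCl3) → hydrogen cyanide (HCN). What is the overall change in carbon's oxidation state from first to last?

+6

Carbon oxidation states along the series — methyllithium: -4, formic acid: +2, chloroform: +2, hydrogen cyanide: +2.
Net change = +2 − (-4) = +6.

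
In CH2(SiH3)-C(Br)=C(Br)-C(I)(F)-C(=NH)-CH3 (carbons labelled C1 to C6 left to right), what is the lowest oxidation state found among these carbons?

Assign +1 per bond to O/N/halogen, −1 per bond to H or an electropositive element, and 0 per bond to carbon. Tallying each carbon:
C1: 1C, 2H, 1Si → 0 − 2 − 1 = -3
C2: 3C, 1Br → 0 + 1 = +1
C3: 3C, 1Br → 0 + 1 = +1
C4: 2C, 1F, 1I → 0 + 1 + 1 = +2
C5: 2C, 2N → 0 + 2 = +2
C6: 1C, 3H → 0 − 3 = -3
The lowest value is -3.

-3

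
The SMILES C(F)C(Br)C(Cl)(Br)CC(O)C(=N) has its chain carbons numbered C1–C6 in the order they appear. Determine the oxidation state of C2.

0

Assign +1 per bond to O/N/halogen, −1 per bond to H or an electropositive element, and 0 per bond to carbon.
C2 has one bond to C (0), one bond to C (0), one bond to H (-1), one bond to Br (+1).
Oxidation state = 0 + 0 − 1 + 1 = 0.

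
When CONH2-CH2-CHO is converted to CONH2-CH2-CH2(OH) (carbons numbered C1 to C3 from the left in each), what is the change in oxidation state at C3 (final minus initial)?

Before: C3 has 1 bond to C, 1 bond to H, 2 bonds to O → oxidation state +1.
After: C3 has 1 bond to C, 2 bonds to H, 1 bond to O → oxidation state -1.
Δ = -1 − (+1) = -2, so this is a reduction at C3.

-2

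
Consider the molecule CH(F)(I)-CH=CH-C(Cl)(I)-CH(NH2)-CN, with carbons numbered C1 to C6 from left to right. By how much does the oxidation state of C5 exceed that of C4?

C5: 2C, 1H, 1N → 0 − 1 + 1 = 0
C4: 2C, 1Cl, 1I → 0 + 1 + 1 = +2
Difference: 0 − (+2) = -2.

-2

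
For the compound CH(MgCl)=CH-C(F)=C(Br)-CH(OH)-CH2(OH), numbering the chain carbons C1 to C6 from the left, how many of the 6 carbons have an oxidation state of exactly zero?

1

Bonds to more-electronegative neighbours contribute +1 each, bonds to H or metals contribute −1 each, and C–C bonds contribute 0. Tallying each carbon:
C1: 2C, 1H, 1Mg → 0 − 1 − 1 = -2
C2: 3C, 1H → 0 − 1 = -1
C3: 3C, 1F → 0 + 1 = +1
C4: 3C, 1Br → 0 + 1 = +1
C5: 2C, 1H, 1O → 0 − 1 + 1 = 0
C6: 1C, 2H, 1O → 0 − 2 + 1 = -1
1 carbon (C5) meets the condition.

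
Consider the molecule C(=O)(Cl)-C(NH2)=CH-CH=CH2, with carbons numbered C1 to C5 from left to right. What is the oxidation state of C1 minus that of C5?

C1: 1C, 2O, 1Cl → 0 + 2 + 1 = +3
C5: 2C, 2H → 0 − 2 = -2
Difference: +3 − (-2) = +5.

+5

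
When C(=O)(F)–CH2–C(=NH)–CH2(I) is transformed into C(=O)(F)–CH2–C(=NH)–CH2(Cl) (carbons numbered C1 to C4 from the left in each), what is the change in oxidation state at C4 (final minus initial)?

Before: C4 has 1 bond to C, 2 bonds to H, 1 bond to I → oxidation state -1.
After: C4 has 1 bond to C, 2 bonds to H, 1 bond to Cl → oxidation state -1.
Δ = -1 − (-1) = 0, so no net redox change at C4.

0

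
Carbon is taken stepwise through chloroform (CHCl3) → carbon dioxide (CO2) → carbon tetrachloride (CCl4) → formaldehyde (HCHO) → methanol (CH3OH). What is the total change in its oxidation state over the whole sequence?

Carbon oxidation states along the series — chloroform: +2, carbon dioxide: +4, carbon tetrachloride: +4, formaldehyde: 0, methanol: -2.
Net change = -2 − (+2) = -4.

-4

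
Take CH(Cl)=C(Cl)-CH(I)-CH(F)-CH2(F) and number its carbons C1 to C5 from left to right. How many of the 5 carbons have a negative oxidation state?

1

Count +1 for every bond to an atom more electronegative than carbon and −1 for every bond to one less electronegative; C–C bonds are 0. Tallying each carbon:
C1: 2C, 1H, 1Cl → 0 − 1 + 1 = 0
C2: 3C, 1Cl → 0 + 1 = +1
C3: 2C, 1H, 1I → 0 − 1 + 1 = 0
C4: 2C, 1H, 1F → 0 − 1 + 1 = 0
C5: 1C, 2H, 1F → 0 − 2 + 1 = -1
1 carbon (C5) meets the condition.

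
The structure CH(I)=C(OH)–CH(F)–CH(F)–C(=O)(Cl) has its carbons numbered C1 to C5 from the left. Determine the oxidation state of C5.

C5 has one bond to C (0), a double bond to O (2×+1 = +2), one bond to Cl (+1).
Oxidation state = 0 + 2 + 1 = +3.

+3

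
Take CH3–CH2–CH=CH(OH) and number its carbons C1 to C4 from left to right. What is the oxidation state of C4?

C4 has a double bond to C (2×0 = 0), one bond to H (-1), one bond to O (+1).
Oxidation state = 0 − 1 + 1 = 0.

0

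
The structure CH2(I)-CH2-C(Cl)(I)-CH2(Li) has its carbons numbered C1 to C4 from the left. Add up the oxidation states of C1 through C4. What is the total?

-4

Count +1 for every bond to an atom more electronegative than carbon and −1 for every bond to one less electronegative; C–C bonds are 0. Tallying each carbon:
C1: 1C, 2H, 1I → 0 − 2 + 1 = -1
C2: 2C, 2H → 0 − 2 = -2
C3: 2C, 1Cl, 1I → 0 + 1 + 1 = +2
C4: 1C, 2H, 1Li → 0 − 2 − 1 = -3
Sum = -1 − 2 + 2 − 3 = -4.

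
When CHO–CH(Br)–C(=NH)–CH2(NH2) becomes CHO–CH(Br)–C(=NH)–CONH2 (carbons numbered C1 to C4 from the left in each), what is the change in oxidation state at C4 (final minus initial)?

+4

Before: C4 has 1 bond to C, 2 bonds to H, 1 bond to N → oxidation state -1.
After: C4 has 1 bond to C, 2 bonds to O, 1 bond to N → oxidation state +3.
Δ = +3 − (-1) = +4, so this is an oxidation at C4.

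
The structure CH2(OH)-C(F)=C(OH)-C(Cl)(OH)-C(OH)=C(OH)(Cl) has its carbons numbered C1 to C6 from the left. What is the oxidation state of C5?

Bonds to more-electronegative neighbours contribute +1 each, bonds to H or metals contribute −1 each, and C–C bonds contribute 0.
C5 has one bond to C (0), a double bond to C (2×0 = 0), one bond to O (+1).
Oxidation state = 0 + 0 + 1 = +1.

+1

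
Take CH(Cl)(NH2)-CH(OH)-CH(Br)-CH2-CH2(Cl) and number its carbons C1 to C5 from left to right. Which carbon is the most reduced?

C4

Tallying each carbon's bonds:
C1: 1C, 1H, 1N, 1Cl → 0 − 1 + 1 + 1 = +1
C2: 2C, 1H, 1O → 0 − 1 + 1 = 0
C3: 2C, 1H, 1Br → 0 − 1 + 1 = 0
C4: 2C, 2H → 0 − 2 = -2
C5: 1C, 2H, 1Cl → 0 − 2 + 1 = -1
The most reduced carbon is C4 at -2.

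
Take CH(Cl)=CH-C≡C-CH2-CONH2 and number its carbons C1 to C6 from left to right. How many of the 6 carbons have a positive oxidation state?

1

Tallying each carbon's bonds:
C1: 2C, 1H, 1Cl → 0 − 1 + 1 = 0
C2: 3C, 1H → 0 − 1 = -1
C3: 4C → 0 = 0
C4: 4C → 0 = 0
C5: 2C, 2H → 0 − 2 = -2
C6: 1C, 2O, 1N → 0 + 2 + 1 = +3
1 carbon (C6) meets the condition.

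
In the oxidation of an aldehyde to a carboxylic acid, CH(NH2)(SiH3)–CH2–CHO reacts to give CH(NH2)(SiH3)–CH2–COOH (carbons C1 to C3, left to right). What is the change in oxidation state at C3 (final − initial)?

+2

Before: C3 has 1 bond to C, 1 bond to H, 2 bonds to O → oxidation state +1.
After: C3 has 1 bond to C, 3 bonds to O → oxidation state +3.
Δ = +3 − (+1) = +2, so this is an oxidation at C3.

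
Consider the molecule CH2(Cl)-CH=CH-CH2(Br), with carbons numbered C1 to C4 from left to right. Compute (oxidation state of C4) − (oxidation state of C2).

C4: 1C, 2H, 1Br → 0 − 2 + 1 = -1
C2: 3C, 1H → 0 − 1 = -1
Difference: -1 − (-1) = 0.

0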